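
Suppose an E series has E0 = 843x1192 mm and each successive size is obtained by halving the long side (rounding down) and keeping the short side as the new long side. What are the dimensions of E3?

E1 = 596 × 843 mm (from E0 by 1 halving).
E2: ⌊843/2⌋ × 596 = 421 × 596 mm
E3: ⌊596/2⌋ × 421 = 298 × 421 mm

298 × 421 mm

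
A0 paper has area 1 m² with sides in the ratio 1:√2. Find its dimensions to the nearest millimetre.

Let the short side be w mm. Then the long side is w√2 and w · w√2 = 10⁶ mm².
w² = 10⁶/√2, so w = 1000 / 2^(1/4) ≈ 840.9 mm; long side = 1000 · 2^(1/4) ≈ 1189.2 mm.

841 × 1189 mm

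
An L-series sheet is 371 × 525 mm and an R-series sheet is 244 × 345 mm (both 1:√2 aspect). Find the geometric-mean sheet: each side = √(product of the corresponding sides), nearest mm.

301 × 426 mm

Short side: √(371 · 244) = √90524 ≈ 300.9 → 301 mm
Long side: √(525 · 345) = √181125 ≈ 425.6 → 426 mm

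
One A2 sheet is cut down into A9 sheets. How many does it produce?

128

A2 = 420 × 594 mm; A9 = 37 × 52 mm.
Each halving step doubles the count; 7 steps from A2 to A9.
2^7 = 128.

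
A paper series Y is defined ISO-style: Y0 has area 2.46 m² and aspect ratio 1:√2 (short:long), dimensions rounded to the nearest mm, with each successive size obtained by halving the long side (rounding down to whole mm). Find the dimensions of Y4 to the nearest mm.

Let Y0's short side be w mm. w · w√2 = 2.46 m² = 2,460,000 mm², so w ≈ 1318.9 mm and w√2 ≈ 1865.2 mm → Y0 = 1319 × 1865 mm.
Y1: ⌊1865/2⌋ × 1319 = 932 × 1319 mm
Y2: ⌊1319/2⌋ × 932 = 659 × 932 mm
Y3: ⌊932/2⌋ × 659 = 466 × 659 mm
Y4: ⌊659/2⌋ × 466 = 329 × 466 mm

329 × 466 mm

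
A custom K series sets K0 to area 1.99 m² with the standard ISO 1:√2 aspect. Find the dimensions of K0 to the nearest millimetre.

1186 × 1678 mm

Let the short side be w mm. Then w · w√2 = 1.99 m² = 1,990,000 mm².
w² = 1,990,000/√2, so w ≈ 1186.2 mm; long side = w√2 ≈ 1677.6 mm.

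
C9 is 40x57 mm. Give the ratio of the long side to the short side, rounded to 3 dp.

1.425

57 / 40 = 1.425
ISO 216 targets √2 ≈ 1.414; the +0.011 deviation is from mm rounding.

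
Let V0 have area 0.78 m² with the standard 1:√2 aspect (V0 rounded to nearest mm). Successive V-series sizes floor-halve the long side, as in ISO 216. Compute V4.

185 × 262 mm

Let V0's short side be w mm. w · w√2 = 0.78 m² = 780,000 mm², so w ≈ 742.7 mm and w√2 ≈ 1050.3 mm → V0 = 743 × 1050 mm.
V1: ⌊1050/2⌋ × 743 = 525 × 743 mm
V2: ⌊743/2⌋ × 525 = 371 × 525 mm
V3: ⌊525/2⌋ × 371 = 262 × 371 mm
V4: ⌊371/2⌋ × 262 = 185 × 262 mm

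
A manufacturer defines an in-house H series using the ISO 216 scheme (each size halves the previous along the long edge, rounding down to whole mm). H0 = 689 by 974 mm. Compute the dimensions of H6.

86 × 121 mm

H1 = 487 × 689 mm (from H0 by 1 halving).
H2: ⌊689/2⌋ × 487 = 344 × 487 mm
H3: ⌊487/2⌋ × 344 = 243 × 344 mm
H4: ⌊344/2⌋ × 243 = 172 × 243 mm
H5: ⌊243/2⌋ × 172 = 121 × 172 mm
H6: ⌊172/2⌋ × 121 = 86 × 121 mm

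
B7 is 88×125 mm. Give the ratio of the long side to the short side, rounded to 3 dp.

1.420

125 / 88 = 1.420
ISO 216 targets √2 ≈ 1.414; the +0.006 deviation is from mm rounding.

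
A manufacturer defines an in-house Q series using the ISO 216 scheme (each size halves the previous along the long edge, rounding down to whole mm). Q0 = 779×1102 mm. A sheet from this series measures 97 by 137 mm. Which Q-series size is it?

Q0: 779 × 1102 mm
Q1: 551 × 779 mm
Q2: 389 × 551 mm
Q3: 275 × 389 mm
Q4: 194 × 275 mm
Q5: 137 × 194 mm
Q6: 97 × 137 mm
Q7: 68 × 97 mm
→ matches Q6.

Q6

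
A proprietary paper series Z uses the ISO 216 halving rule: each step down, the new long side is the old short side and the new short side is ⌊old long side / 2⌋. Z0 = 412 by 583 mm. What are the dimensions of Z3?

145 × 206 mm

Z1: ⌊583/2⌋ × 412 = 291 × 412 mm
Z2: ⌊412/2⌋ × 291 = 206 × 291 mm
Z3: ⌊291/2⌋ × 206 = 145 × 206 mm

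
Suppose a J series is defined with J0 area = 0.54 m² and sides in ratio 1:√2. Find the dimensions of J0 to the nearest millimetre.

618 × 874 mm

Let the short side be w mm. Then w · w√2 = 0.54 m² = 540,000 mm².
w² = 540,000/√2, so w ≈ 617.9 mm; long side = w√2 ≈ 873.9 mm.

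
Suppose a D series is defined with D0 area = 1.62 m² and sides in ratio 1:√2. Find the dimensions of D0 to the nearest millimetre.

1070 × 1514 mm

Let the short side be w mm. Then w · w√2 = 1.62 m² = 1,620,000 mm².
w² = 1,620,000/√2, so w ≈ 1070.3 mm; long side = w√2 ≈ 1513.6 mm.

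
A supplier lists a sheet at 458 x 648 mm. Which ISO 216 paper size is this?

Aspect ratio 648/458 ≈ 1.415 — close to the ISO √2 ≈ 1.414.
In the C-series (envelope sizes, between A and B): C2 = 458 × 648 mm.

C2 (458 × 648 mm)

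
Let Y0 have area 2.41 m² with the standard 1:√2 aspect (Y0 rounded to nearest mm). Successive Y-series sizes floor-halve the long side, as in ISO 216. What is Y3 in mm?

461 × 652 mm

Let Y0's short side be w mm. w · w√2 = 2.41 m² = 2,410,000 mm², so w ≈ 1305.4 mm and w√2 ≈ 1846.1 mm → Y0 = 1305 × 1846 mm.
Y1: ⌊1846/2⌋ × 1305 = 923 × 1305 mm
Y2: ⌊1305/2⌋ × 923 = 652 × 923 mm
Y3: ⌊923/2⌋ × 652 = 461 × 652 mm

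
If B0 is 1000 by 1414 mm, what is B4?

B1: ⌊1414/2⌋ × 1000 = 707 × 1000 mm
B2: ⌊1000/2⌋ × 707 = 500 × 707 mm
B3: ⌊707/2⌋ × 500 = 353 × 500 mm
B4: ⌊500/2⌋ × 353 = 250 × 353 mm

250 × 353 mm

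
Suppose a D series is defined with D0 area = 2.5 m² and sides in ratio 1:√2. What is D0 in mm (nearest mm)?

1330 × 1880 mm

Let the short side be w mm. Then w · w√2 = 2.5 m² = 2,500,000 mm².
w² = 2,500,000/√2, so w ≈ 1329.6 mm; long side = w√2 ≈ 1880.3 mm.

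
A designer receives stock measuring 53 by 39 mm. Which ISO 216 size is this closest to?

A9 (37 × 52 mm)

Aspect ratio 53/39 ≈ 1.359 (ISO target is √2 ≈ 1.414).
In the A-series (A0 area = 1 m²): A9 = 37 × 52 mm.
Off by 3 mm total — nearest standard size.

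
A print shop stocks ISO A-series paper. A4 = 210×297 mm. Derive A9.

37 × 52 mm

A5: ⌊297/2⌋ × 210 = 148 × 210 mm
A6: ⌊210/2⌋ × 148 = 105 × 148 mm
A7: ⌊148/2⌋ × 105 = 74 × 105 mm
A8: ⌊105/2⌋ × 74 = 52 × 74 mm
A9: ⌊74/2⌋ × 52 = 37 × 52 mm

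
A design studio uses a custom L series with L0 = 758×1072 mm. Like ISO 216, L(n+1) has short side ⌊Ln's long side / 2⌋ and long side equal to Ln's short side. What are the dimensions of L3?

L1: ⌊1072/2⌋ × 758 = 536 × 758 mm
L2: ⌊758/2⌋ × 536 = 379 × 536 mm
L3: ⌊536/2⌋ × 379 = 268 × 379 mm

268 × 379 mm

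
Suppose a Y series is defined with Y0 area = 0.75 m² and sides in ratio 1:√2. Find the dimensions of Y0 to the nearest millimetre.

728 × 1030 mm

Let the short side be w mm. Then w · w√2 = 0.75 m² = 750,000 mm².
w² = 750,000/√2, so w ≈ 728.2 mm; long side = w√2 ≈ 1029.9 mm.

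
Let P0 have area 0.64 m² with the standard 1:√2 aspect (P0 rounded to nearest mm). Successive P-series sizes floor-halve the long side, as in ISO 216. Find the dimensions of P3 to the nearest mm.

Let P0's short side be w mm. w · w√2 = 0.64 m² = 640,000 mm², so w ≈ 672.7 mm and w√2 ≈ 951.4 mm → P0 = 673 × 951 mm.
P1: ⌊951/2⌋ × 673 = 475 × 673 mm
P2: ⌊673/2⌋ × 475 = 336 × 475 mm
P3: ⌊475/2⌋ × 336 = 237 × 336 mm

237 × 336 mm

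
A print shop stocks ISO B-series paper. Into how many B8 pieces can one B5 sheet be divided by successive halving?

B5 = 176 × 250 mm; B8 = 62 × 88 mm.
Each halving step doubles the count; 3 steps from B5 to B8.
2^3 = 8.

8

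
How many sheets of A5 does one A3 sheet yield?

A3 = 297 × 420 mm; A5 = 148 × 210 mm.
Each halving step doubles the count; 2 steps from A3 to A5.
2^2 = 4.

4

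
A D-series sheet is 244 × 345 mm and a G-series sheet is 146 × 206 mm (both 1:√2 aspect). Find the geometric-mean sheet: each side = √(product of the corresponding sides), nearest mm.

Short side: √(244 · 146) = √35624 ≈ 188.7 → 189 mm
Long side: √(345 · 206) = √71070 ≈ 266.6 → 267 mm

189 × 267 mm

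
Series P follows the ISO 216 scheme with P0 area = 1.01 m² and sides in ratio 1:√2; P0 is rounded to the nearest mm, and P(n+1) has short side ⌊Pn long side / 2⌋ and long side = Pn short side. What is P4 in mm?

Let P0's short side be w mm. w · w√2 = 1.01 m² = 1,010,000 mm², so w ≈ 845.1 mm and w√2 ≈ 1195.1 mm → P0 = 845 × 1195 mm.
P1: ⌊1195/2⌋ × 845 = 597 × 845 mm
P2: ⌊845/2⌋ × 597 = 422 × 597 mm
P3: ⌊597/2⌋ × 422 = 298 × 422 mm
P4: ⌊422/2⌋ × 298 = 211 × 298 mm

211 × 298 mm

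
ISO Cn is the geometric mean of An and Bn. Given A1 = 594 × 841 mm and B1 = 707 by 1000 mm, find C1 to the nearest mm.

Short side: √(594 · 707) = √419958 ≈ 648.0 → 648 mm
Long side: √(841 · 1000) = √841000 ≈ 917.1 → 917 mm

648 × 917 mm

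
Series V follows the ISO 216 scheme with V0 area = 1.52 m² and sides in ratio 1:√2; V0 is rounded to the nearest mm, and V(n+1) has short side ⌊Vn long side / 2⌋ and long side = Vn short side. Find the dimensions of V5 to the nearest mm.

183 × 259 mm

Let V0's short side be w mm. w · w√2 = 1.52 m² = 1,520,000 mm², so w ≈ 1036.7 mm and w√2 ≈ 1466.2 mm → V0 = 1037 × 1466 mm.
V1: ⌊1466/2⌋ × 1037 = 733 × 1037 mm
V2: ⌊1037/2⌋ × 733 = 518 × 733 mm
V3: ⌊733/2⌋ × 518 = 366 × 518 mm
V4: ⌊518/2⌋ × 366 = 259 × 366 mm
V5: ⌊366/2⌋ × 259 = 183 × 259 mm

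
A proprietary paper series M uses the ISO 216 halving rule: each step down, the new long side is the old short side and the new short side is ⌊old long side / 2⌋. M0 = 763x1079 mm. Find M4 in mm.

190 × 269 mm

M1: ⌊1079/2⌋ × 763 = 539 × 763 mm
M2: ⌊763/2⌋ × 539 = 381 × 539 mm
M3: ⌊539/2⌋ × 381 = 269 × 381 mm
M4: ⌊381/2⌋ × 269 = 190 × 269 mm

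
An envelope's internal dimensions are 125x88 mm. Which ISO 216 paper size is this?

B7 (88 × 125 mm)

Aspect ratio 125/88 ≈ 1.420 — close to the ISO √2 ≈ 1.414.
In the B-series (B0 = 1000 × 1414 mm): B7 = 88 × 125 mm.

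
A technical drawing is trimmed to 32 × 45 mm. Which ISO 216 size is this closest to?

Aspect ratio 45/32 ≈ 1.406 — close to the ISO √2 ≈ 1.414.
In the B-series (B0 = 1000 × 1414 mm): B10 = 31 × 44 mm.
Off by 2 mm total — nearest standard size.

B10 (31 × 44 mm)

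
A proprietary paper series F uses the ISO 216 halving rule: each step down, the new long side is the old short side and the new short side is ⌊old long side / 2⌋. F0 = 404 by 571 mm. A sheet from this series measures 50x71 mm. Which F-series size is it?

F6

F0: 404 × 571 mm
F1: 285 × 404 mm
F2: 202 × 285 mm
F3: 142 × 202 mm
F4: 101 × 142 mm
F5: 71 × 101 mm
F6: 50 × 71 mm
F7: 35 × 50 mm
→ matches F6.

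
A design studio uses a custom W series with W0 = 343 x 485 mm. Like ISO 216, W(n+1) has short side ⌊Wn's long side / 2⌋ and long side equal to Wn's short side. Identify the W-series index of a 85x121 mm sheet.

W0: 343 × 485 mm
W1: 242 × 343 mm
W2: 171 × 242 mm
W3: 121 × 171 mm
W4: 85 × 121 mm
W5: 60 × 85 mm
→ matches W4.

W4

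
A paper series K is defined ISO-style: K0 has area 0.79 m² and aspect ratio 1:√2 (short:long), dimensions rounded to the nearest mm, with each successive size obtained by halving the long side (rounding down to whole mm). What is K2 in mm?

373 × 528 mm

Let K0's short side be w mm. w · w√2 = 0.79 m² = 790,000 mm², so w ≈ 747.4 mm and w√2 ≈ 1057.0 mm → K0 = 747 × 1057 mm.
K1: ⌊1057/2⌋ × 747 = 528 × 747 mm
K2: ⌊747/2⌋ × 528 = 373 × 528 mm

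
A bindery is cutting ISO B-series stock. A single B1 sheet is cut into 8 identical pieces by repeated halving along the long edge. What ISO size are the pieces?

8 = 2^3, so 3 halving steps.
B1 → B2 → … → B4 after 3 steps.

B4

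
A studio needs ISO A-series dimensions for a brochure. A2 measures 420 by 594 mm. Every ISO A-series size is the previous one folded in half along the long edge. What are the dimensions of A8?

52 × 74 mm

A3: ⌊594/2⌋ × 420 = 297 × 420 mm
A4: ⌊420/2⌋ × 297 = 210 × 297 mm
A5: ⌊297/2⌋ × 210 = 148 × 210 mm
A6: ⌊210/2⌋ × 148 = 105 × 148 mm
A7: ⌊148/2⌋ × 105 = 74 × 105 mm
A8: ⌊105/2⌋ × 74 = 52 × 74 mm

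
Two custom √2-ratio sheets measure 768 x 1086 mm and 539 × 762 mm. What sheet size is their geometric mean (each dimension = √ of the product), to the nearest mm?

Short side: √(768 · 539) = √413952 ≈ 643.4 → 643 mm
Long side: √(1086 · 762) = √827532 ≈ 909.7 → 910 mm

643 × 910 mm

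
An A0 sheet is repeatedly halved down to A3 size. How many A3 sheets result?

Each ISO step halves the sheet: 1 × A0 → 2 × A1 → 4 × A2 → 8 × A3
From A0 to A3 is 3 halving steps: 2^3 = 8.

8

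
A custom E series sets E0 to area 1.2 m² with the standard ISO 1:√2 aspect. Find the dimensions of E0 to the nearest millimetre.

Let the short side be w mm. Then w · w√2 = 1.2 m² = 1,200,000 mm².
w² = 1,200,000/√2, so w ≈ 921.2 mm; long side = w√2 ≈ 1302.7 mm.

921 × 1303 mm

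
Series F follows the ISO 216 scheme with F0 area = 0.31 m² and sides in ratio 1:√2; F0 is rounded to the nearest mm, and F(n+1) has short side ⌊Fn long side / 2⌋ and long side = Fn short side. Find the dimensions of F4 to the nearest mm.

117 × 165 mm

Let F0's short side be w mm. w · w√2 = 0.31 m² = 310,000 mm², so w ≈ 468.2 mm and w√2 ≈ 662.1 mm → F0 = 468 × 662 mm.
F1: ⌊662/2⌋ × 468 = 331 × 468 mm
F2: ⌊468/2⌋ × 331 = 234 × 331 mm
F3: ⌊331/2⌋ × 234 = 165 × 234 mm
F4: ⌊234/2⌋ × 165 = 117 × 165 mm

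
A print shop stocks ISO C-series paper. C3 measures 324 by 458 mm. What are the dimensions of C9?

C4: ⌊458/2⌋ × 324 = 229 × 324 mm
C5: ⌊324/2⌋ × 229 = 162 × 229 mm
C6: ⌊229/2⌋ × 162 = 114 × 162 mm
C7: ⌊162/2⌋ × 114 = 81 × 114 mm
C8: ⌊114/2⌋ × 81 = 57 × 81 mm
C9: ⌊81/2⌋ × 57 = 40 × 57 mm

40 × 57 mm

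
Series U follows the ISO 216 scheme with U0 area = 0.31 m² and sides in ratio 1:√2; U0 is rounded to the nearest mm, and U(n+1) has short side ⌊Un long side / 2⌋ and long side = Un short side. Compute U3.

Let U0's short side be w mm. w · w√2 = 0.31 m² = 310,000 mm², so w ≈ 468.2 mm and w√2 ≈ 662.1 mm → U0 = 468 × 662 mm.
U1: ⌊662/2⌋ × 468 = 331 × 468 mm
U2: ⌊468/2⌋ × 331 = 234 × 331 mm
U3: ⌊331/2⌋ × 234 = 165 × 234 mm

165 × 234 mm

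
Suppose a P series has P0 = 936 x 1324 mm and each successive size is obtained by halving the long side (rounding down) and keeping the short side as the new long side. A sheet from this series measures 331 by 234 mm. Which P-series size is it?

P4

P0: 936 × 1324 mm
P1: 662 × 936 mm
P2: 468 × 662 mm
P3: 331 × 468 mm
P4: 234 × 331 mm
P5: 165 × 234 mm
→ matches P4.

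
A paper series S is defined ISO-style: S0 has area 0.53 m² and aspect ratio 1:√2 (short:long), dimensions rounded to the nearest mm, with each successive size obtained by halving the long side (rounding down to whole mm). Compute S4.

153 × 216 mm

Let S0's short side be w mm. w · w√2 = 0.53 m² = 530,000 mm², so w ≈ 612.2 mm and w√2 ≈ 865.8 mm → S0 = 612 × 866 mm.
S1: ⌊866/2⌋ × 612 = 433 × 612 mm
S2: ⌊612/2⌋ × 433 = 306 × 433 mm
S3: ⌊433/2⌋ × 306 = 216 × 306 mm
S4: ⌊306/2⌋ × 216 = 153 × 216 mm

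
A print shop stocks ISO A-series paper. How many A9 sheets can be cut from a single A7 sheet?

4

A7 = 74 × 105 mm; A9 = 37 × 52 mm.
Each halving step doubles the count; 2 steps from A7 to A9.
2^2 = 4.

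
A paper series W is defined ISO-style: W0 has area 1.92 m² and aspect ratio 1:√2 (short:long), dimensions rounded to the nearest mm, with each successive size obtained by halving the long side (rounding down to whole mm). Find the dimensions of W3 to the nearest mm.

Let W0's short side be w mm. w · w√2 = 1.92 m² = 1,920,000 mm², so w ≈ 1165.2 mm and w√2 ≈ 1647.8 mm → W0 = 1165 × 1648 mm.
W1: ⌊1648/2⌋ × 1165 = 824 × 1165 mm
W2: ⌊1165/2⌋ × 824 = 582 × 824 mm
W3: ⌊824/2⌋ × 582 = 412 × 582 mm

412 × 582 mm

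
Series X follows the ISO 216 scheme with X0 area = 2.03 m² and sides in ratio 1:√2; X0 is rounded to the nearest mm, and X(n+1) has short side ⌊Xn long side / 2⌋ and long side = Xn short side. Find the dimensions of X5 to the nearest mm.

Let X0's short side be w mm. w · w√2 = 2.03 m² = 2,030,000 mm², so w ≈ 1198.1 mm and w√2 ≈ 1694.4 mm → X0 = 1198 × 1694 mm.
X1: ⌊1694/2⌋ × 1198 = 847 × 1198 mm
X2: ⌊1198/2⌋ × 847 = 599 × 847 mm
X3: ⌊847/2⌋ × 599 = 423 × 599 mm
X4: ⌊599/2⌋ × 423 = 299 × 423 mm
X5: ⌊423/2⌋ × 299 = 211 × 299 mm

211 × 299 mm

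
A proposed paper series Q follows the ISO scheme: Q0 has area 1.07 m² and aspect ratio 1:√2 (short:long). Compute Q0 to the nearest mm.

Let the short side be w mm. Then w · w√2 = 1.07 m² = 1,070,000 mm².
w² = 1,070,000/√2, so w ≈ 869.8 mm; long side = w√2 ≈ 1230.1 mm.

870 × 1230 mm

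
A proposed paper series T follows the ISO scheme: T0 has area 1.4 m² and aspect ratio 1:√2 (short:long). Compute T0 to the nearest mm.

995 × 1407 mm

Let the short side be w mm. Then w · w√2 = 1.4 m² = 1,400,000 mm².
w² = 1,400,000/√2, so w ≈ 995.0 mm; long side = w√2 ≈ 1407.1 mm.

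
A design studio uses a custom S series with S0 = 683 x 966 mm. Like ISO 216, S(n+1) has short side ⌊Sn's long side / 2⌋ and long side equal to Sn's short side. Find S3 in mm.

S1: ⌊966/2⌋ × 683 = 483 × 683 mm
S2: ⌊683/2⌋ × 483 = 341 × 483 mm
S3: ⌊483/2⌋ × 341 = 241 × 341 mm

241 × 341 mm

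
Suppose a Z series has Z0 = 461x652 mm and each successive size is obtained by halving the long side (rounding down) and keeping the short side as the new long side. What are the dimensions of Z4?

Z1 = 326 × 461 mm (from Z0 by 1 halving).
Z2: ⌊461/2⌋ × 326 = 230 × 326 mm
Z3: ⌊326/2⌋ × 230 = 163 × 230 mm
Z4: ⌊230/2⌋ × 163 = 115 × 163 mm

115 × 163 mm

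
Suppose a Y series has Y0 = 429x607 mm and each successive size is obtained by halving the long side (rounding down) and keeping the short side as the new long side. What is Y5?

Y1: ⌊607/2⌋ × 429 = 303 × 429 mm
Y2: ⌊429/2⌋ × 303 = 214 × 303 mm
Y3: ⌊303/2⌋ × 214 = 151 × 214 mm
Y4: ⌊214/2⌋ × 151 = 107 × 151 mm
Y5: ⌊151/2⌋ × 107 = 75 × 107 mm

75 × 107 mm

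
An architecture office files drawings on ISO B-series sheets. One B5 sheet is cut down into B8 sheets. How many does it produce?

Each ISO step halves the sheet: 1 × B5 → 2 × B6 → 4 × B7 → 8 × B8
From B5 to B8 is 3 halving steps: 2^3 = 8.

8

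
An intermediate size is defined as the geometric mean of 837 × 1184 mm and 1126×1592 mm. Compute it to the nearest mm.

Short side: √(837 · 1126) = √942462 ≈ 970.8 → 971 mm
Long side: √(1184 · 1592) = √1884928 ≈ 1372.9 → 1373 mm

971 × 1373 mm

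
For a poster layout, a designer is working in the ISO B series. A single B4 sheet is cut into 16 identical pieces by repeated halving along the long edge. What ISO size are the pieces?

B8

16 = 2^4, so 4 halving steps.
B4 → B5 → … → B8 after 4 steps.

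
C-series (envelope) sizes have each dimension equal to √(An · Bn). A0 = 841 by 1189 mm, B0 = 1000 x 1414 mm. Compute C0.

Short side: √(841 · 1000) = √841000 ≈ 917.1 → 917 mm
Long side: √(1189 · 1414) = √1681246 ≈ 1296.6 → 1297 mm

917 × 1297 mm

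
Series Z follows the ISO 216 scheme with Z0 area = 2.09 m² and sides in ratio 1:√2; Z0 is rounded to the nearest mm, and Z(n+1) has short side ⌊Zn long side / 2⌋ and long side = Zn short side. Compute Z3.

429 × 608 mm

Let Z0's short side be w mm. w · w√2 = 2.09 m² = 2,090,000 mm², so w ≈ 1215.7 mm and w√2 ≈ 1719.2 mm → Z0 = 1216 × 1719 mm.
Z1: ⌊1719/2⌋ × 1216 = 859 × 1216 mm
Z2: ⌊1216/2⌋ × 859 = 608 × 859 mm
Z3: ⌊859/2⌋ × 608 = 429 × 608 mm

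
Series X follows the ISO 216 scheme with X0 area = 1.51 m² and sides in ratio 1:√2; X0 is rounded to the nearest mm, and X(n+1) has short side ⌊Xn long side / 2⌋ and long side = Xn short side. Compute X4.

Let X0's short side be w mm. w · w√2 = 1.51 m² = 1,510,000 mm², so w ≈ 1033.3 mm and w√2 ≈ 1461.3 mm → X0 = 1033 × 1461 mm.
X1: ⌊1461/2⌋ × 1033 = 730 × 1033 mm
X2: ⌊1033/2⌋ × 730 = 516 × 730 mm
X3: ⌊730/2⌋ × 516 = 365 × 516 mm
X4: ⌊516/2⌋ × 365 = 258 × 365 mm

258 × 365 mm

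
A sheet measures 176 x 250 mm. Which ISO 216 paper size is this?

B5 (176 × 250 mm)

Aspect ratio 250/176 ≈ 1.420 — close to the ISO √2 ≈ 1.414.
In the B-series (B0 = 1000 × 1414 mm): B5 = 176 × 250 mm.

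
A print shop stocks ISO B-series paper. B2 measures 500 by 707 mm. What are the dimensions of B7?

88 × 125 mm

B3: ⌊707/2⌋ × 500 = 353 × 500 mm
B4: ⌊500/2⌋ × 353 = 250 × 353 mm
B5: ⌊353/2⌋ × 250 = 176 × 250 mm
B6: ⌊250/2⌋ × 176 = 125 × 176 mm
B7: ⌊176/2⌋ × 125 = 88 × 125 mm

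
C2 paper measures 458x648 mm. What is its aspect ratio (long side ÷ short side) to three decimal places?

648 / 458 = 1.415
Matches √2 ≈ 1.414 — the ISO 216 defining ratio.

1.415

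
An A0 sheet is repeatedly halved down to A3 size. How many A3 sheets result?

8

A0 = 841 × 1189 mm; A3 = 297 × 420 mm.
Each halving step doubles the count; 3 steps from A0 to A3.
2^3 = 8.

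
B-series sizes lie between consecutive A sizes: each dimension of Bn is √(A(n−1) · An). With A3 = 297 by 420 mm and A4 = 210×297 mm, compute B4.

250 × 353 mm

Short side: √(297 · 210) = √62370 ≈ 249.7 → 250 mm
Long side: √(420 · 297) = √124740 ≈ 353.2 → 353 mm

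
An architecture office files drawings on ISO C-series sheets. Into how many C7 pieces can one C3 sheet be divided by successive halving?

16

Each ISO step halves the sheet: 1 × C3 → 2 × C4 → 4 × C5 → 8 × C6 → …
From C3 to C7 is 4 halving steps: 2^4 = 16.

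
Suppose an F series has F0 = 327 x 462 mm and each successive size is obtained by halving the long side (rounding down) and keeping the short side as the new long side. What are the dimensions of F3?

F1: ⌊462/2⌋ × 327 = 231 × 327 mm
F2: ⌊327/2⌋ × 231 = 163 × 231 mm
F3: ⌊231/2⌋ × 163 = 115 × 163 mm

115 × 163 mm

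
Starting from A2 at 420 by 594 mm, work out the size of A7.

74 × 105 mm

A3: ⌊594/2⌋ × 420 = 297 × 420 mm
A4: ⌊420/2⌋ × 297 = 210 × 297 mm
A5: ⌊297/2⌋ × 210 = 148 × 210 mm
A6: ⌊210/2⌋ × 148 = 105 × 148 mm
A7: ⌊148/2⌋ × 105 = 74 × 105 mm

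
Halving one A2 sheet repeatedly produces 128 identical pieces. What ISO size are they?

A9

128 = 2^7, so 7 halving steps.
A2 → A3 → … → A9 after 7 steps.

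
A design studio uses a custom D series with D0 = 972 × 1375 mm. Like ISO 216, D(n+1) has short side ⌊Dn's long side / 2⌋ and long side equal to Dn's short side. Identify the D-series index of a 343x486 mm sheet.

D3

D0: 972 × 1375 mm
D1: 687 × 972 mm
D2: 486 × 687 mm
D3: 343 × 486 mm
D4: 243 × 343 mm
→ matches D3.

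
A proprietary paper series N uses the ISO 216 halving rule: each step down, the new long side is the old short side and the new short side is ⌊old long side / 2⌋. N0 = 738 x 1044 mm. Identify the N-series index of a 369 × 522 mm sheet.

N2

N0: 738 × 1044 mm
N1: 522 × 738 mm
N2: 369 × 522 mm
N3: 261 × 369 mm
→ matches N2.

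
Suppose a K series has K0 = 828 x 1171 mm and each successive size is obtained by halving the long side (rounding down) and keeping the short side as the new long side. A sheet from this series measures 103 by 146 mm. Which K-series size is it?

K0: 828 × 1171 mm
K1: 585 × 828 mm
K2: 414 × 585 mm
K3: 292 × 414 mm
K4: 207 × 292 mm
K5: 146 × 207 mm
K6: 103 × 146 mm
K7: 73 × 103 mm
→ matches K6.

K6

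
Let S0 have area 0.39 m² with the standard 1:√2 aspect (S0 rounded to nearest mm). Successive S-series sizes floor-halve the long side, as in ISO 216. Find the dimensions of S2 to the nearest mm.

262 × 371 mm

Let S0's short side be w mm. w · w√2 = 0.39 m² = 390,000 mm², so w ≈ 525.1 mm and w√2 ≈ 742.7 mm → S0 = 525 × 743 mm.
S1: ⌊743/2⌋ × 525 = 371 × 525 mm
S2: ⌊525/2⌋ × 371 = 262 × 371 mm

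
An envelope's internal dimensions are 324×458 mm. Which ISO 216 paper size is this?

C3 (324 × 458 mm)

Aspect ratio 458/324 ≈ 1.414 — close to the ISO √2 ≈ 1.414.
In the C-series (envelope sizes, between A and B): C3 = 324 × 458 mm.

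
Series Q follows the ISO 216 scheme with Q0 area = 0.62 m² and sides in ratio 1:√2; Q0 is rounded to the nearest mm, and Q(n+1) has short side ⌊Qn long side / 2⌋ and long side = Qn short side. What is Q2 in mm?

331 × 468 mm

Let Q0's short side be w mm. w · w√2 = 0.62 m² = 620,000 mm², so w ≈ 662.1 mm and w√2 ≈ 936.4 mm → Q0 = 662 × 936 mm.
Q1: ⌊936/2⌋ × 662 = 468 × 662 mm
Q2: ⌊662/2⌋ × 468 = 331 × 468 mm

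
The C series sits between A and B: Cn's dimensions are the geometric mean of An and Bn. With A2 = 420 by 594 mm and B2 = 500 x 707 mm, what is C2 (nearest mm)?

458 × 648 mm

Short side: √(420 · 500) = √210000 ≈ 458.3 → 458 mm
Long side: √(594 · 707) = √419958 ≈ 648.0 → 648 mm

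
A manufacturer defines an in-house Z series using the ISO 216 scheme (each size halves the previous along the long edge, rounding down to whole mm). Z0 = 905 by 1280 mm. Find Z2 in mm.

452 × 640 mm

Z1: ⌊1280/2⌋ × 905 = 640 × 905 mm
Z2: ⌊905/2⌋ × 640 = 452 × 640 mm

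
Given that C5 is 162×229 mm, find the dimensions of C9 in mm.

40 × 57 mm

C6: ⌊229/2⌋ × 162 = 114 × 162 mm
C7: ⌊162/2⌋ × 114 = 81 × 114 mm
C8: ⌊114/2⌋ × 81 = 57 × 81 mm
C9: ⌊81/2⌋ × 57 = 40 × 57 mm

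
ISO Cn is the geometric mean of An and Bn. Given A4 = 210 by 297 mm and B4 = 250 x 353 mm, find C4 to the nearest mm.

Short side: √(210 · 250) = √52500 ≈ 229.1 → 229 mm
Long side: √(297 · 353) = √104841 ≈ 323.8 → 324 mm

229 × 324 mm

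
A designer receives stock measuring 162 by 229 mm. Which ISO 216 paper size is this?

Aspect ratio 229/162 ≈ 1.414 — close to the ISO √2 ≈ 1.414.
In the C-series (envelope sizes, between A and B): C5 = 162 × 229 mm.

C5 (162 × 229 mm)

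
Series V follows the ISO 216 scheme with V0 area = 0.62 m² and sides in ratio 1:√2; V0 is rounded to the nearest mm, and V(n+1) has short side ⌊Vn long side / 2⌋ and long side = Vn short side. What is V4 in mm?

Let V0's short side be w mm. w · w√2 = 0.62 m² = 620,000 mm², so w ≈ 662.1 mm and w√2 ≈ 936.4 mm → V0 = 662 × 936 mm.
V1: ⌊936/2⌋ × 662 = 468 × 662 mm
V2: ⌊662/2⌋ × 468 = 331 × 468 mm
V3: ⌊468/2⌋ × 331 = 234 × 331 mm
V4: ⌊331/2⌋ × 234 = 165 × 234 mm

165 × 234 mm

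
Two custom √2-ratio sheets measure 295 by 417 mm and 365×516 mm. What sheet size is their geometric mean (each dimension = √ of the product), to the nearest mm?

Short side: √(295 · 365) = √107675 ≈ 328.1 → 328 mm
Long side: √(417 · 516) = √215172 ≈ 463.9 → 464 mm

328 × 464 mm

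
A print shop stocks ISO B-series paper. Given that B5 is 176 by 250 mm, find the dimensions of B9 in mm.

B6: ⌊250/2⌋ × 176 = 125 × 176 mm
B7: ⌊176/2⌋ × 125 = 88 × 125 mm
B8: ⌊125/2⌋ × 88 = 62 × 88 mm
B9: ⌊88/2⌋ × 62 = 44 × 62 mm

44 × 62 mm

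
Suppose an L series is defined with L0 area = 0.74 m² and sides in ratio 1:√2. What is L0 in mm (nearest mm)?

723 × 1023 mm

Let the short side be w mm. Then w · w√2 = 0.74 m² = 740,000 mm².
w² = 740,000/√2, so w ≈ 723.4 mm; long side = w√2 ≈ 1023.0 mm.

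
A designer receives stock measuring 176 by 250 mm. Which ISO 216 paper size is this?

Aspect ratio 250/176 ≈ 1.420 — close to the ISO √2 ≈ 1.414.
In the B-series (B0 = 1000 × 1414 mm): B5 = 176 × 250 mm.

B5 (176 × 250 mm)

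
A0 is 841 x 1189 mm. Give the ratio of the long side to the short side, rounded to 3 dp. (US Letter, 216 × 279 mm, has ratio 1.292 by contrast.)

1189 / 841 = 1.414
Matches √2 ≈ 1.414 — the ISO 216 defining ratio.

1.414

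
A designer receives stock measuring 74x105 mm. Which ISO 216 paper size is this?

A7 (74 × 105 mm)

Aspect ratio 105/74 ≈ 1.419 — close to the ISO √2 ≈ 1.414.
In the A-series (A0 area = 1 m²): A7 = 74 × 105 mm.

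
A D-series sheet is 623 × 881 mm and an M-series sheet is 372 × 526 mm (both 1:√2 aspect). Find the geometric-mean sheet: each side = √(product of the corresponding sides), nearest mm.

Short side: √(623 · 372) = √231756 ≈ 481.4 → 481 mm
Long side: √(881 · 526) = √463406 ≈ 680.7 → 681 mm

481 × 681 mm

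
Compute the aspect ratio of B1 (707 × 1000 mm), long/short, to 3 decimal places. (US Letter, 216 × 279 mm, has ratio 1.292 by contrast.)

1000 / 707 = 1.414
Matches √2 ≈ 1.414 — the ISO 216 defining ratio.

1.414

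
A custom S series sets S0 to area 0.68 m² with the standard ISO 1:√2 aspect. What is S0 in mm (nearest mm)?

Let the short side be w mm. Then w · w√2 = 0.68 m² = 680,000 mm².
w² = 680,000/√2, so w ≈ 693.4 mm; long side = w√2 ≈ 980.6 mm.

693 × 981 mm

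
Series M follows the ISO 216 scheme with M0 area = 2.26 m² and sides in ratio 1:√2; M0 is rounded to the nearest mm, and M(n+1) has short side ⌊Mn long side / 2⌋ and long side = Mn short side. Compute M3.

Let M0's short side be w mm. w · w√2 = 2.26 m² = 2,260,000 mm², so w ≈ 1264.1 mm and w√2 ≈ 1787.8 mm → M0 = 1264 × 1788 mm.
M1: ⌊1788/2⌋ × 1264 = 894 × 1264 mm
M2: ⌊1264/2⌋ × 894 = 632 × 894 mm
M3: ⌊894/2⌋ × 632 = 447 × 632 mm

447 × 632 mm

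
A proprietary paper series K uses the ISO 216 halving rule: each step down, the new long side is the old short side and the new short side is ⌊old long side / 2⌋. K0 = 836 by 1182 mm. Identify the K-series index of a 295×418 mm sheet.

K0: 836 × 1182 mm
K1: 591 × 836 mm
K2: 418 × 591 mm
K3: 295 × 418 mm
K4: 209 × 295 mm
→ matches K3.

K3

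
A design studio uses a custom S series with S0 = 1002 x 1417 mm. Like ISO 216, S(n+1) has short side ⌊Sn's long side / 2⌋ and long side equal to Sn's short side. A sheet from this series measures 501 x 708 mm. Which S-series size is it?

S2

S0: 1002 × 1417 mm
S1: 708 × 1002 mm
S2: 501 × 708 mm
S3: 354 × 501 mm
→ matches S2.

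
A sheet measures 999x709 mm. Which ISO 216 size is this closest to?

B1 (707 × 1000 mm)

Aspect ratio 999/709 ≈ 1.409 — close to the ISO √2 ≈ 1.414.
In the B-series (B0 = 1000 × 1414 mm): B1 = 707 × 1000 mm.
Off by 3 mm total — nearest standard size.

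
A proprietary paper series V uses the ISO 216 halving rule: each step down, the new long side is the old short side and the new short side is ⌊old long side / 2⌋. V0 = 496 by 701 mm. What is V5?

87 × 124 mm

V1: ⌊701/2⌋ × 496 = 350 × 496 mm
V2: ⌊496/2⌋ × 350 = 248 × 350 mm
V3: ⌊350/2⌋ × 248 = 175 × 248 mm
V4: ⌊248/2⌋ × 175 = 124 × 175 mm
V5: ⌊175/2⌋ × 124 = 87 × 124 mm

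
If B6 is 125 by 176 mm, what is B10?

B7: ⌊176/2⌋ × 125 = 88 × 125 mm
B8: ⌊125/2⌋ × 88 = 62 × 88 mm
B9: ⌊88/2⌋ × 62 = 44 × 62 mm
B10: ⌊62/2⌋ × 44 = 31 × 44 mm

31 × 44 mm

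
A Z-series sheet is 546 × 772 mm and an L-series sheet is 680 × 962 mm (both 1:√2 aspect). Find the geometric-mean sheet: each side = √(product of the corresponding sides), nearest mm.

609 × 862 mm

Short side: √(546 · 680) = √371280 ≈ 609.3 → 609 mm
Long side: √(772 · 962) = √742664 ≈ 861.8 → 862 mm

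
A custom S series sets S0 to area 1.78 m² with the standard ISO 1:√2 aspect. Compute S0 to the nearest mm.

1122 × 1587 mm

Let the short side be w mm. Then w · w√2 = 1.78 m² = 1,780,000 mm².
w² = 1,780,000/√2, so w ≈ 1121.9 mm; long side = w√2 ≈ 1586.6 mm.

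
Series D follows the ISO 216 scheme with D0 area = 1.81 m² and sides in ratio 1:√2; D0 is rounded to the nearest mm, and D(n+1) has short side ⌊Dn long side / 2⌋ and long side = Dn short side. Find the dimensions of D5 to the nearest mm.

200 × 282 mm

Let D0's short side be w mm. w · w√2 = 1.81 m² = 1,810,000 mm², so w ≈ 1131.3 mm and w√2 ≈ 1599.9 mm → D0 = 1131 × 1600 mm.
D1: ⌊1600/2⌋ × 1131 = 800 × 1131 mm
D2: ⌊1131/2⌋ × 800 = 565 × 800 mm
D3: ⌊800/2⌋ × 565 = 400 × 565 mm
D4: ⌊565/2⌋ × 400 = 282 × 400 mm
D5: ⌊400/2⌋ × 282 = 200 × 282 mm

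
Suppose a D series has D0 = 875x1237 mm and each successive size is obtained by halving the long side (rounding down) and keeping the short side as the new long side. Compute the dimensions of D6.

D1 = 618 × 875 mm (from D0 by 1 halving).
D2: ⌊875/2⌋ × 618 = 437 × 618 mm
D3: ⌊618/2⌋ × 437 = 309 × 437 mm
D4: ⌊437/2⌋ × 309 = 218 × 309 mm
D5: ⌊309/2⌋ × 218 = 154 × 218 mm
D6: ⌊218/2⌋ × 154 = 109 × 154 mm

109 × 154 mm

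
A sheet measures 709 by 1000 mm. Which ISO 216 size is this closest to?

Aspect ratio 1000/709 ≈ 1.410 — close to the ISO √2 ≈ 1.414.
In the B-series (B0 = 1000 × 1414 mm): B1 = 707 × 1000 mm.
Off by 2 mm total — nearest standard size.

B1 (707 × 1000 mm)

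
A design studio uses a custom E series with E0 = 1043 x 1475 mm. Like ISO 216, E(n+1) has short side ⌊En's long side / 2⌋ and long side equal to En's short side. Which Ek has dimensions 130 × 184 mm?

E6

E0: 1043 × 1475 mm
E1: 737 × 1043 mm
E2: 521 × 737 mm
E3: 368 × 521 mm
E4: 260 × 368 mm
E5: 184 × 260 mm
E6: 130 × 184 mm
E7: 92 × 130 mm
→ matches E6.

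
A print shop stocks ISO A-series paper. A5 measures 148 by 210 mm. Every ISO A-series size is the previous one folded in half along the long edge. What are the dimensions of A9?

A6: ⌊210/2⌋ × 148 = 105 × 148 mm
A7: ⌊148/2⌋ × 105 = 74 × 105 mm
A8: ⌊105/2⌋ × 74 = 52 × 74 mm
A9: ⌊74/2⌋ × 52 = 37 × 52 mm

37 × 52 mm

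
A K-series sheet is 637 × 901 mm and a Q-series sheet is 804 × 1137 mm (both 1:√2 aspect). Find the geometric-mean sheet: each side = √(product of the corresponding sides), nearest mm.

Short side: √(637 · 804) = √512148 ≈ 715.6 → 716 mm
Long side: √(901 · 1137) = √1024437 ≈ 1012.1 → 1012 mm

716 × 1012 mm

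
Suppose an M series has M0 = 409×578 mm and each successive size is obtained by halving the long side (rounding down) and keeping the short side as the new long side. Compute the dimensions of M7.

M1 = 289 × 409 mm (from M0 by 1 halving).
M2: ⌊409/2⌋ × 289 = 204 × 289 mm
M3: ⌊289/2⌋ × 204 = 144 × 204 mm
M4: ⌊204/2⌋ × 144 = 102 × 144 mm
M5: ⌊144/2⌋ × 102 = 72 × 102 mm
M6: ⌊102/2⌋ × 72 = 51 × 72 mm
M7: ⌊72/2⌋ × 51 = 36 × 51 mm

36 × 51 mm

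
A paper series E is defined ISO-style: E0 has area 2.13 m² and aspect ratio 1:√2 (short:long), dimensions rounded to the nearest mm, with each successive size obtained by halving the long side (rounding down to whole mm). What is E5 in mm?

Let E0's short side be w mm. w · w√2 = 2.13 m² = 2,130,000 mm², so w ≈ 1227.2 mm and w√2 ≈ 1735.6 mm → E0 = 1227 × 1736 mm.
E1: ⌊1736/2⌋ × 1227 = 868 × 1227 mm
E2: ⌊1227/2⌋ × 868 = 613 × 868 mm
E3: ⌊868/2⌋ × 613 = 434 × 613 mm
E4: ⌊613/2⌋ × 434 = 306 × 434 mm
E5: ⌊434/2⌋ × 306 = 217 × 306 mm

217 × 306 mm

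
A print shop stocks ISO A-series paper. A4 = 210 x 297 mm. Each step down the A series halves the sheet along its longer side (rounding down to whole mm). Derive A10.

26 × 37 mm

A5: ⌊297/2⌋ × 210 = 148 × 210 mm
A6: ⌊210/2⌋ × 148 = 105 × 148 mm
A7: ⌊148/2⌋ × 105 = 74 × 105 mm
A8: ⌊105/2⌋ × 74 = 52 × 74 mm
A9: ⌊74/2⌋ × 52 = 37 × 52 mm
A10: ⌊52/2⌋ × 37 = 26 × 37 mm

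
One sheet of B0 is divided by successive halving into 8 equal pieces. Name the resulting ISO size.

8 = 2^3, so 3 halving steps.
B0 → B1 → … → B3 after 3 steps.

B3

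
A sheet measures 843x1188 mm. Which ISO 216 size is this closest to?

Aspect ratio 1188/843 ≈ 1.409 — close to the ISO √2 ≈ 1.414.
In the A-series (A0 area = 1 m²): A0 = 841 × 1189 mm.
Off by 3 mm total — nearest standard size.

A0 (841 × 1189 mm)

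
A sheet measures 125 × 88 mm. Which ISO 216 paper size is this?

Aspect ratio 125/88 ≈ 1.420 — close to the ISO √2 ≈ 1.414.
In the B-series (B0 = 1000 × 1414 mm): B7 = 88 × 125 mm.

B7 (88 × 125 mm)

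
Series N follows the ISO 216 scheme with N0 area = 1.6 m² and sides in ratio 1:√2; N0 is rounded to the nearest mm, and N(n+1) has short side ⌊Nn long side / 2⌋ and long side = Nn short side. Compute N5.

188 × 266 mm

Let N0's short side be w mm. w · w√2 = 1.6 m² = 1,600,000 mm², so w ≈ 1063.7 mm and w√2 ≈ 1504.2 mm → N0 = 1064 × 1504 mm.
N1: ⌊1504/2⌋ × 1064 = 752 × 1064 mm
N2: ⌊1064/2⌋ × 752 = 532 × 752 mm
N3: ⌊752/2⌋ × 532 = 376 × 532 mm
N4: ⌊532/2⌋ × 376 = 266 × 376 mm
N5: ⌊376/2⌋ × 266 = 188 × 266 mm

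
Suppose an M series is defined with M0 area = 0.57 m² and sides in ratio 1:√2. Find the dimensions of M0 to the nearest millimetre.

635 × 898 mm

Let the short side be w mm. Then w · w√2 = 0.57 m² = 570,000 mm².
w² = 570,000/√2, so w ≈ 634.9 mm; long side = w√2 ≈ 897.8 mm.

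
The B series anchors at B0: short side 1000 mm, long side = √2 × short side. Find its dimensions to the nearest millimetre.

1000 × 1414 mm

Short side = 1000 mm; long side = 1000√2 ≈ 1414.2 mm.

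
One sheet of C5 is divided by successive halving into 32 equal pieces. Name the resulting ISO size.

C10

32 = 2^5, so 5 halving steps.
C5 → C6 → … → C10 after 5 steps.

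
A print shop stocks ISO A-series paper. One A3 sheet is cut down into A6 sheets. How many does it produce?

Each ISO step halves the sheet: 1 × A3 → 2 × A4 → 4 × A5 → 8 × A6
From A3 to A6 is 3 halving steps: 2^3 = 8.

8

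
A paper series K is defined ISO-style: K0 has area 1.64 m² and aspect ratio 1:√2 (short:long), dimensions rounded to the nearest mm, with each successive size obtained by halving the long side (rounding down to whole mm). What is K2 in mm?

538 × 761 mm

Let K0's short side be w mm. w · w√2 = 1.64 m² = 1,640,000 mm², so w ≈ 1076.9 mm and w√2 ≈ 1522.9 mm → K0 = 1077 × 1523 mm.
K1: ⌊1523/2⌋ × 1077 = 761 × 1077 mm
K2: ⌊1077/2⌋ × 761 = 538 × 761 mm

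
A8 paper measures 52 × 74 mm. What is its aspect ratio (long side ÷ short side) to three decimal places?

74 / 52 = 1.423
ISO 216 targets √2 ≈ 1.414; the +0.009 deviation is from mm rounding.

1.423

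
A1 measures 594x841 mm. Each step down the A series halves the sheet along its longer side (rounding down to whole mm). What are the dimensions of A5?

A2: ⌊841/2⌋ × 594 = 420 × 594 mm
A3: ⌊594/2⌋ × 420 = 297 × 420 mm
A4: ⌊420/2⌋ × 297 = 210 × 297 mm
A5: ⌊297/2⌋ × 210 = 148 × 210 mm

148 × 210 mm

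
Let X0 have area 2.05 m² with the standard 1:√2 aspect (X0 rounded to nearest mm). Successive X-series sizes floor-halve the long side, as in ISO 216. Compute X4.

301 × 425 mm

Let X0's short side be w mm. w · w√2 = 2.05 m² = 2,050,000 mm², so w ≈ 1204.0 mm and w√2 ≈ 1702.7 mm → X0 = 1204 × 1703 mm.
X1: ⌊1703/2⌋ × 1204 = 851 × 1204 mm
X2: ⌊1204/2⌋ × 851 = 602 × 851 mm
X3: ⌊851/2⌋ × 602 = 425 × 602 mm
X4: ⌊602/2⌋ × 425 = 301 × 425 mm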